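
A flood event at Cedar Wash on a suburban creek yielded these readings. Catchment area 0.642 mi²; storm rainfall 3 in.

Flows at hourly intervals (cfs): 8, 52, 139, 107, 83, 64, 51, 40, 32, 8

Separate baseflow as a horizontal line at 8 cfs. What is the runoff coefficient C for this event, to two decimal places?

ΣQ_DR = 504.0 cfs; V = ΣQ_DR·Δt = 1.814 × 10^6 ft³.
Runoff depth d = V / A = 1.216 in.
C = d / P = 1.216 / 3 = 0.41.

C ≈ 0.41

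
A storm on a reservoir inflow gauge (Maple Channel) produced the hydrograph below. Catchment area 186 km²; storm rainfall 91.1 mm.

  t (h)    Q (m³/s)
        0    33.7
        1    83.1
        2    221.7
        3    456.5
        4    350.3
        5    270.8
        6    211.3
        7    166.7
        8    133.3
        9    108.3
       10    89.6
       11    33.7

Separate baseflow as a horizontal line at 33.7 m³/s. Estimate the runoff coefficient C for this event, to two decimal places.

ΣQ_DR = 1755 m³/s; V = ΣQ_DR·Δt = 6.317 × 10^6 m³.
Runoff depth d = V / A = 33.96 mm.
C = d / P = 33.96 / 91.1 = 0.37.

C ≈ 0.37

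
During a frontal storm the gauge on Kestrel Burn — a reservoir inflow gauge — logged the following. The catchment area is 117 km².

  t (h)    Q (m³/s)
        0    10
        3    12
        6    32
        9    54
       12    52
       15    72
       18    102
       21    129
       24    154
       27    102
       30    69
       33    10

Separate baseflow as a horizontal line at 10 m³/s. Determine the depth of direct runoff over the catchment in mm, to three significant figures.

Direct runoff: 0.0, 2.0, 22.0, 44.0, 42.0, 62.0, 92.0, 119.0, 144.0, 92.0, 59.0, 0.0 m³/s; ΣQ_DR = 678.0 m³/s.
V = ΣQ_DR · Δt = 678.0 × 10800 s = 7.322 × 10^6 m³.
Over A = 117 km², depth = V / A = 62.6 mm.

d ≈ 62.6 mm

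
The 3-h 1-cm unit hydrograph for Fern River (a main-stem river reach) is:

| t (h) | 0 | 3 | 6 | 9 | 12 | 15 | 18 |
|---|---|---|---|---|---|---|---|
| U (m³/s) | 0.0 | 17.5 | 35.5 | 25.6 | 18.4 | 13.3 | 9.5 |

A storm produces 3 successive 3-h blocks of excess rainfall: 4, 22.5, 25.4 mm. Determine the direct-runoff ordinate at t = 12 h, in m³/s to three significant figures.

Q ≈ 155 m³/s

By discrete convolution, Q_j = Σ (P_i / 10 mm) · U_{j−i}.
At t = 12 h (j=4): Q = (4/10)·18.4 + (22.5/10)·25.6 + (25.4/10)·35.5 = 155 m³/s.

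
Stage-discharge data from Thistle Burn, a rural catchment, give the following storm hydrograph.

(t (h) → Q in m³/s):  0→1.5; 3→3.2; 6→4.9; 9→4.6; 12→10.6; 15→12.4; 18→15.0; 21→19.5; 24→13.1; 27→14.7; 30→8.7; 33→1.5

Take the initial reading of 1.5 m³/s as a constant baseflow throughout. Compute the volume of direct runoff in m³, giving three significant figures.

Direct-runoff ordinates (Q − Q_b): 0.0, 1.7, 3.4, 3.1, 9.1, 10.9, 13.5, 18.0, 11.6, 13.2, 7.2, 0.0 m³/s.
ΣQ_DR = 91.70 m³/s.
With Δt = 3 h = 10800 s, V = ΣQ_DR · Δt = 91.70 × 10800 = 9.90 × 10^5 m³.

V ≈ 9.90 × 10^5 m³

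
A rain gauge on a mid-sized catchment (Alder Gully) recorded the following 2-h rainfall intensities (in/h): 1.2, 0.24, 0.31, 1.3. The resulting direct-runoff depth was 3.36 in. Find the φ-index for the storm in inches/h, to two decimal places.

Only the 2 blocks with intensity above φ contribute runoff: 1.2, 1.3 in/h.
Σ(I−φ)·Δt = d  ⇒  (1.2+1.3 − 2φ)·2 = 3.36
φ = (2.500 − 3.36/2) / 2 = 0.41 in/h.

φ ≈ 0.41 in/h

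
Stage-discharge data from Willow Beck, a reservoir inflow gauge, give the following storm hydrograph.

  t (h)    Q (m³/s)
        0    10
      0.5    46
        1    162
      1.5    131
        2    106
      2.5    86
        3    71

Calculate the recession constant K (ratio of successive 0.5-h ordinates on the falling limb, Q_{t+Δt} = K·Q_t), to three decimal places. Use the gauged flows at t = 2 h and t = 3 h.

K ≈ 0.818

Using the recession-limb readings at t = 2 h and t = 3 h: Q falls from 106 to 71 m³/s over 2 intervals.
K = (Q₂/Q₁)^(1/2) = (71/106)^(1/2) = 0.818.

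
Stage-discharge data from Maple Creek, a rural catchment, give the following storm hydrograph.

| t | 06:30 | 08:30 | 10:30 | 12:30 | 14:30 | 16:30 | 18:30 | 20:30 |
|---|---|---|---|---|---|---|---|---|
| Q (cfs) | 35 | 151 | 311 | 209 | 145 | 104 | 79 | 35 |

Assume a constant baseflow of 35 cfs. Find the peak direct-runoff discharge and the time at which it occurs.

Subtracting baseflow gives direct-runoff ordinates: 0.0, 116.0, 276.0, 174.0, 110.0, 69.0, 44.0, 0.0 cfs.
The maximum is 276.0 cfs, occurring at the reading for t = 10:30.

Q_p = 276.0 cfs at t = 10:30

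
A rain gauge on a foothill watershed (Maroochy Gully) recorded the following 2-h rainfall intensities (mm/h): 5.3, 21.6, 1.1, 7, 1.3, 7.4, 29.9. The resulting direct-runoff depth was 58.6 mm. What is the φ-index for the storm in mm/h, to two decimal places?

φ ≈ 11.10 mm/h

Only the 2 blocks with intensity above φ contribute runoff: 21.6, 29.9 mm/h.
Σ(I−φ)·Δt = d  ⇒  (21.6+29.9 − 2φ)·2 = 58.6
φ = (51.50 − 58.6/2) / 2 = 11.10 mm/h.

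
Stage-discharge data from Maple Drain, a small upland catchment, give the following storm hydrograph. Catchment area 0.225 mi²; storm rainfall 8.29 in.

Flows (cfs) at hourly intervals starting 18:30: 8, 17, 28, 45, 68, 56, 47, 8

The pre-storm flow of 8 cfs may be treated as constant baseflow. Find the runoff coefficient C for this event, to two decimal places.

ΣQ_DR = 213.0 cfs; V = ΣQ_DR·Δt = 7.668 × 10^5 ft³.
Runoff depth d = V / A = 1.467 in.
C = d / P = 1.467 / 8.29 = 0.18.

C ≈ 0.18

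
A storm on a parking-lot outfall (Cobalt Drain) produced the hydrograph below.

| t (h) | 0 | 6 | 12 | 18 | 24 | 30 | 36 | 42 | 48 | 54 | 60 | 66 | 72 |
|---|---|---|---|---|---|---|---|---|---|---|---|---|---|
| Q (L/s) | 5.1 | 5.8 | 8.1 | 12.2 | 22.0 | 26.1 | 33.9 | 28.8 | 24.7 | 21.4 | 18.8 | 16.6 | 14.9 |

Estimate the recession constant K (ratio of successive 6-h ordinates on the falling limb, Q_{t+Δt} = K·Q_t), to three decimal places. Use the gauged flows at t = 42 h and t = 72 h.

Using the recession-limb readings at t = 42 h and t = 72 h: Q falls from 28.8 to 14.9 L/s over 5 intervals.
K = (Q₂/Q₁)^(1/5) = (14.9/28.8)^(1/5) = 0.877.

K ≈ 0.877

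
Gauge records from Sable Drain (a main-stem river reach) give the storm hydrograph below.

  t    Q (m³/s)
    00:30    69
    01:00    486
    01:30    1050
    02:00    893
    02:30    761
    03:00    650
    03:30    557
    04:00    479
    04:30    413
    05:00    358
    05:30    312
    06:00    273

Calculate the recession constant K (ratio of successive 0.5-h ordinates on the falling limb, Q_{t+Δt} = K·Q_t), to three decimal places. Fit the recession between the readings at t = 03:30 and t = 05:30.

Using the recession-limb readings at t = 03:30 and t = 05:30: Q falls from 557 to 312 m³/s over 4 intervals.
K = (Q₂/Q₁)^(1/4) = (312/557)^(1/4) = 0.865.

K ≈ 0.865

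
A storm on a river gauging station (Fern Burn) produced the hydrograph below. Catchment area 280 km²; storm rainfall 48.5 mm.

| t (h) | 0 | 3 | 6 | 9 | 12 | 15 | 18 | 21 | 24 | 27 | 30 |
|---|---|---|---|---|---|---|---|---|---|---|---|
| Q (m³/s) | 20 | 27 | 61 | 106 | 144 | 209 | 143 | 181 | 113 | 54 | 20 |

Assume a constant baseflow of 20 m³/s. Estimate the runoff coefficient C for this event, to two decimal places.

ΣQ_DR = 858.0 m³/s; V = ΣQ_DR·Δt = 9.266 × 10^6 m³.
Runoff depth d = V / A = 33.09 mm.
C = d / P = 33.09 / 48.5 = 0.68.

C ≈ 0.68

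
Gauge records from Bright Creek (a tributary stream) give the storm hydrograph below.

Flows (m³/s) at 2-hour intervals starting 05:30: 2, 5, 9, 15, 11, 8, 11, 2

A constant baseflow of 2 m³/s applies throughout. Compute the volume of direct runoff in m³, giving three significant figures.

V ≈ 3.38 × 10^5 m³

Direct-runoff ordinates (Q − Q_b): 0.0, 3.0, 7.0, 13.0, 9.0, 6.0, 9.0, 0.0 m³/s.
ΣQ_DR = 47.00 m³/s.
With Δt = 2 h = 7200 s, V = ΣQ_DR · Δt = 47.00 × 7200 = 3.38 × 10^5 m³.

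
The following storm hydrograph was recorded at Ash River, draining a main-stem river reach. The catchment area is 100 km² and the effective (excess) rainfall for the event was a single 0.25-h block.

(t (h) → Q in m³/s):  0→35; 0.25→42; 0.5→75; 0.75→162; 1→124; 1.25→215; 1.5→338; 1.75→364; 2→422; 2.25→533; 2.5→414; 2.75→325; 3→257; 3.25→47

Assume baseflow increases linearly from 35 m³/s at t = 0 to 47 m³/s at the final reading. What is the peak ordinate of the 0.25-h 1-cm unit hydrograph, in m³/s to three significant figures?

Direct runoff: 0.00, 6.08, 38.15, 124.23, 85.31, 175.38, 297.46, 322.54, 379.62, 489.69, 369.77, 279.85, 210.92, 0.00 m³/s; ΣQ_DR = 2779 m³/s, peak = 489.69 m³/s.
Runoff depth d = ΣQ_DR·Δt / A = 2779 × 900 / (100 km²) = 25.01 mm.
The 1-cm UH is the DRH scaled by (10 mm)/d, so U_p = 489.69 × 10/25.01 = 196 m³/s.

U_p ≈ 196 m³/s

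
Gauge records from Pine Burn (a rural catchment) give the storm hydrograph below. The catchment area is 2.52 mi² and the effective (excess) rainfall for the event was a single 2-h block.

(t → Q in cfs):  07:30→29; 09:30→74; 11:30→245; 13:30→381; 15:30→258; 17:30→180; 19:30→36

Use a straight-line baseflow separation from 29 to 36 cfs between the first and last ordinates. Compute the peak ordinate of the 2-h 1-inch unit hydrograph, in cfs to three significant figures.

U_p ≈ 290 cfs

Direct runoff: 0.00, 43.83, 213.67, 348.50, 224.33, 145.17, 0.00 cfs; ΣQ_DR = 975.5 cfs, peak = 348.50 cfs.
Runoff depth d = ΣQ_DR·Δt / A = 975.5 × 7200 / (2.52 mi²) = 1.200 in.
The 1-inch UH is the DRH scaled by (1 in)/d, so U_p = 348.50 × 1/1.200 = 290 cfs.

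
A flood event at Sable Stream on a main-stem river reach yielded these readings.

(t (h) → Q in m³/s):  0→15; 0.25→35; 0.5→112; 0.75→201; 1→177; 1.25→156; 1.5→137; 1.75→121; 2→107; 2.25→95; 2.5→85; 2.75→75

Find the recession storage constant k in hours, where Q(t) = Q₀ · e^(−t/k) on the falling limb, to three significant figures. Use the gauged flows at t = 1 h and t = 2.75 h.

k ≈ 2.04 h

On the falling limb, Q drops from 177 to 75 m³/s between t = 1 h and t = 2.75 h (Δt = 1.75 h).
k = −Δt / ln(Q₂/Q₁) = −1.75 / ln(75/177) = 2.04 h.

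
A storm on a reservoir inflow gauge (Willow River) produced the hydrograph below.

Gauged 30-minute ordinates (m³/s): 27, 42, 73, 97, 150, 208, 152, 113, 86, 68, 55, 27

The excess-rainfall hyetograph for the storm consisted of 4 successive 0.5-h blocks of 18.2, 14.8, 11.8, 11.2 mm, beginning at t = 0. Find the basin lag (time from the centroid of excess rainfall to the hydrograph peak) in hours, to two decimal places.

Centroid of excess rainfall: t_c = Σ P_i·t̄_i / ΣP_i = 0.8929 h (block centres at 0.25, 0.75, 1.25, 1.75 h).
Hydrograph peak occurs at t = 2.5 h, so basin lag t_L = 2.5 − 0.8929 = 1.61 h.

t_L ≈ 1.61 h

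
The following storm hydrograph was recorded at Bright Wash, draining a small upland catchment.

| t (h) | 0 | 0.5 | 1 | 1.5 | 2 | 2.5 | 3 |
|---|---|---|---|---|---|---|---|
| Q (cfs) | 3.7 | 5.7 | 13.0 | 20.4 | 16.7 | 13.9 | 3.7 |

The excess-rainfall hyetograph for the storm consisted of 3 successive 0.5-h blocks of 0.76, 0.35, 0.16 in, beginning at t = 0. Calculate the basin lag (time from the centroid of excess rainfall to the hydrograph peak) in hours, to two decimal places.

t_L ≈ 0.99 h

Centroid of excess rainfall: t_c = Σ P_i·t̄_i / ΣP_i = 0.5138 h (block centres at 0.25, 0.75, 1.25 h).
Hydrograph peak occurs at t = 1.5 h, so basin lag t_L = 1.5 − 0.5138 = 0.99 h.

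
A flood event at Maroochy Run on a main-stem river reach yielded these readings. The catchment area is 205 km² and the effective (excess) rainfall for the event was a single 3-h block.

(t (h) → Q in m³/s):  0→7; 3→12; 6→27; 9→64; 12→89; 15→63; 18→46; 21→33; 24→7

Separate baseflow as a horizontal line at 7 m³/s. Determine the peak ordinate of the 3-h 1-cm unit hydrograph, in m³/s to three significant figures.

U_p ≈ 54.6 m³/s

Direct runoff: 0.0, 5.0, 20.0, 57.0, 82.0, 56.0, 39.0, 26.0, 0.0 m³/s; ΣQ_DR = 285.0 m³/s, peak = 82.0 m³/s.
Runoff depth d = ΣQ_DR·Δt / A = 285.0 × 10800 / (205 km²) = 15.01 mm.
The 1-cm UH is the DRH scaled by (10 mm)/d, so U_p = 82.0 × 10/15.01 = 54.6 m³/s.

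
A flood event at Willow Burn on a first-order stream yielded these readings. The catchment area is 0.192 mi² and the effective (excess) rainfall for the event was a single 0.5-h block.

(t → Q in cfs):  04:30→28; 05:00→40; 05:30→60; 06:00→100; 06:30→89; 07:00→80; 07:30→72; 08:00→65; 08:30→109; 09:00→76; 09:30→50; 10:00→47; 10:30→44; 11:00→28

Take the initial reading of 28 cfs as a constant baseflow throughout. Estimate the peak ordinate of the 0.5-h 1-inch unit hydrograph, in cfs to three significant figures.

Direct runoff: 0.0, 12.0, 32.0, 72.0, 61.0, 52.0, 44.0, 37.0, 81.0, 48.0, 22.0, 19.0, 16.0, 0.0 cfs; ΣQ_DR = 496.0 cfs, peak = 81.0 cfs.
Runoff depth d = ΣQ_DR·Δt / A = 496.0 × 1800 / (0.192 mi²) = 2.002 in.
The 1-inch UH is the DRH scaled by (1 in)/d, so U_p = 81.0 × 1/2.002 = 40.5 cfs.

U_p ≈ 40.5 cfs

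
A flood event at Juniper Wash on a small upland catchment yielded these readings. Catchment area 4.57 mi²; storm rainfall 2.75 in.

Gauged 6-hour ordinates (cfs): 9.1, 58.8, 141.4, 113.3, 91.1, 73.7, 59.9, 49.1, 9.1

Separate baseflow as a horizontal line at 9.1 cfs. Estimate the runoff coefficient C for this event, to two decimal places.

C ≈ 0.39

ΣQ_DR = 523.6 cfs; V = ΣQ_DR·Δt = 1.131 × 10^7 ft³.
Runoff depth d = V / A = 1.065 in.
C = d / P = 1.065 / 2.75 = 0.39.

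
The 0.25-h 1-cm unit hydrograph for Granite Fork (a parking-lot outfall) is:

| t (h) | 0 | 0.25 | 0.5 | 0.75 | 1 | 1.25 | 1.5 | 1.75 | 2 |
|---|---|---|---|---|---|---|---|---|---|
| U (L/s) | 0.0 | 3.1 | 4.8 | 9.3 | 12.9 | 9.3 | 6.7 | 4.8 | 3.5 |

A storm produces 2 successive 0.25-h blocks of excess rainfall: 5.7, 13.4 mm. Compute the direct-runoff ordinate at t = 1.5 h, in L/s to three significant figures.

By discrete convolution, Q_j = Σ (P_i / 10 mm) · U_{j−i}.
At t = 1.5 h (j=6): Q = (5.7/10)·6.7 + (13.4/10)·9.3 = 16.3 L/s.

Q ≈ 16.3 L/s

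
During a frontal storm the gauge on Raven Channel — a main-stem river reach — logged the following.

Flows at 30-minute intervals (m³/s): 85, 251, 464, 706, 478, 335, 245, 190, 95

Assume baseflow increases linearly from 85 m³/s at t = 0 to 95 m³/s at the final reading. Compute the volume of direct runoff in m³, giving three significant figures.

V ≈ 3.67 × 10^6 m³

Direct-runoff ordinates (Q − Q_b): 0.00, 164.75, 376.50, 617.25, 388.00, 243.75, 152.50, 96.25, 0.00 m³/s.
ΣQ_DR = 2039 m³/s.
With Δt = 0.5 h = 1800 s, V = ΣQ_DR · Δt = 2039 × 1800 = 3.67 × 10^6 m³.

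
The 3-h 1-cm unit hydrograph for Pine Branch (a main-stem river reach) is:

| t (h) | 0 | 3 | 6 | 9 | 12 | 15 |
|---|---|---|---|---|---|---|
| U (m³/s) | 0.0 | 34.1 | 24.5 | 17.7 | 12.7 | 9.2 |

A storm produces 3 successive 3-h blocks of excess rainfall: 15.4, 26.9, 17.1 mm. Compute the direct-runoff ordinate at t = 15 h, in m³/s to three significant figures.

Q ≈ 78.6 m³/s

By discrete convolution, Q_j = Σ (P_i / 10 mm) · U_{j−i}.
At t = 15 h (j=5): Q = (15.4/10)·9.2 + (26.9/10)·12.7 + (17.1/10)·17.7 = 78.6 m³/s.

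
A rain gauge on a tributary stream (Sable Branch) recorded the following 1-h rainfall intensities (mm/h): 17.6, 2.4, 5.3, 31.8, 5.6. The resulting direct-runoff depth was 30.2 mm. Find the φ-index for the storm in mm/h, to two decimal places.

φ ≈ 9.60 mm/h

Only the 2 blocks with intensity above φ contribute runoff: 17.6, 31.8 mm/h.
Σ(I−φ)·Δt = d  ⇒  (17.6+31.8 − 2φ)·1 = 30.2
φ = (49.40 − 30.2/1) / 2 = 9.60 mm/h.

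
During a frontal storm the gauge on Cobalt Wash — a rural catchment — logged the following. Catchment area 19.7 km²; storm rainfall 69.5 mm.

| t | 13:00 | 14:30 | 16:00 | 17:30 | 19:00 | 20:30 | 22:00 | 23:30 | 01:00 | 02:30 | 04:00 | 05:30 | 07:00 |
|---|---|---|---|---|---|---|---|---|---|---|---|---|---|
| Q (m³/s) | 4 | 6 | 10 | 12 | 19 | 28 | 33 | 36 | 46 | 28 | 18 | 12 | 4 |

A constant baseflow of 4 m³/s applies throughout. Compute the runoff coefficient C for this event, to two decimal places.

ΣQ_DR = 204.0 m³/s; V = ΣQ_DR·Δt = 1.102 × 10^6 m³.
Runoff depth d = V / A = 55.92 mm.
C = d / P = 55.92 / 69.5 = 0.80.

C ≈ 0.80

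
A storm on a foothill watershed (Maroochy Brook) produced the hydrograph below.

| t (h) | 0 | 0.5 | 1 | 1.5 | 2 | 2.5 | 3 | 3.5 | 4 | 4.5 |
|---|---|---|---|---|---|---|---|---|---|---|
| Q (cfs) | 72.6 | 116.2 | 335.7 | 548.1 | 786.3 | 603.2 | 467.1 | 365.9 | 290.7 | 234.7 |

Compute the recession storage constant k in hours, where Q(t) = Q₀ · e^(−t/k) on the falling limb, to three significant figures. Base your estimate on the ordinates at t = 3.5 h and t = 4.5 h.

k ≈ 2.25 h

On the falling limb, Q drops from 365.9 to 234.7 cfs between t = 3.5 h and t = 4.5 h (Δt = 1 h).
k = −Δt / ln(Q₂/Q₁) = −1 / ln(234.7/365.9) = 2.25 h.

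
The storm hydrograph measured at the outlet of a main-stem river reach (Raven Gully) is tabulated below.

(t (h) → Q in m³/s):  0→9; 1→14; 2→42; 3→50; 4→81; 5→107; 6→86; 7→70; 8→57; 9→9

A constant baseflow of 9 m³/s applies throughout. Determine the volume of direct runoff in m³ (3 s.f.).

V ≈ 1.57 × 10^6 m³

Direct-runoff ordinates (Q − Q_b): 0.0, 5.0, 33.0, 41.0, 72.0, 98.0, 77.0, 61.0, 48.0, 0.0 m³/s.
ΣQ_DR = 435.0 m³/s.
With Δt = 1 h = 3600 s, V = ΣQ_DR · Δt = 435.0 × 3600 = 1.57 × 10^6 m³.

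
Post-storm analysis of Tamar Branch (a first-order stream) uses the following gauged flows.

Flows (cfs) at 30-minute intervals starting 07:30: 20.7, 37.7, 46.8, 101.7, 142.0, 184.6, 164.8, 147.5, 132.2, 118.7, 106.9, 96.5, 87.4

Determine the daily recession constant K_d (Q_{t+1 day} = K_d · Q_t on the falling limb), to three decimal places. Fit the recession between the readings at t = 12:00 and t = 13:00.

Between t = 12:00 and t = 13:00 the flow falls from 118.7 to 96.5 cfs over 2×0.5 h = 1 h.
Per-interval ratio K = (96.5/118.7)^(1/2) = 0.9017; K_d = K^(24/0.5) = 0.007.

K_d ≈ 0.007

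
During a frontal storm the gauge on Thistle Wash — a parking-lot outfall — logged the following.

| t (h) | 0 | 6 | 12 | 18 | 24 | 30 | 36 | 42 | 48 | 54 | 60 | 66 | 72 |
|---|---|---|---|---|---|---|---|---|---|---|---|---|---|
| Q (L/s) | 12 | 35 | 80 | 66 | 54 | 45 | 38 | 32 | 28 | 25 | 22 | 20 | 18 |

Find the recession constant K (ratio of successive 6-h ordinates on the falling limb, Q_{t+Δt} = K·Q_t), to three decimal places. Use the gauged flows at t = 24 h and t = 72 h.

Using the recession-limb readings at t = 24 h and t = 72 h: Q falls from 54 to 18 L/s over 8 intervals.
K = (Q₂/Q₁)^(1/8) = (18/54)^(1/8) = 0.872.

K ≈ 0.872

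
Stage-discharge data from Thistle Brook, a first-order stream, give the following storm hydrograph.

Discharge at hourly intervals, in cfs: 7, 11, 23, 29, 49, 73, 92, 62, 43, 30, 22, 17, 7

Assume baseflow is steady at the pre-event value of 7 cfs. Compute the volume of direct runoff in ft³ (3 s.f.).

Direct-runoff ordinates (Q − Q_b): 0.0, 4.0, 16.0, 22.0, 42.0, 66.0, 85.0, 55.0, 36.0, 23.0, 15.0, 10.0, 0.0 cfs.
ΣQ_DR = 374.0 cfs.
With Δt = 1 h = 3600 s, V = ΣQ_DR · Δt = 374.0 × 3600 = 1.35 × 10^6 ft³.

V ≈ 1.35 × 10^6 ft³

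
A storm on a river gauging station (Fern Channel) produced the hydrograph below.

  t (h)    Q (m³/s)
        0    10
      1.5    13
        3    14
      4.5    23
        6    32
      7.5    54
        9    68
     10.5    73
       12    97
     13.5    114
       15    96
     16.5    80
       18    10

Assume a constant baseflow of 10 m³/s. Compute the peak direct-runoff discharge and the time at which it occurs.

Subtracting baseflow gives direct-runoff ordinates: 0.0, 3.0, 4.0, 13.0, 22.0, 44.0, 58.0, 63.0, 87.0, 104.0, 86.0, 70.0, 0.0 m³/s.
The maximum is 104.0 m³/s, occurring at the reading for t = 13.5 h.

Q_p = 104.0 m³/s at t = 13.5 h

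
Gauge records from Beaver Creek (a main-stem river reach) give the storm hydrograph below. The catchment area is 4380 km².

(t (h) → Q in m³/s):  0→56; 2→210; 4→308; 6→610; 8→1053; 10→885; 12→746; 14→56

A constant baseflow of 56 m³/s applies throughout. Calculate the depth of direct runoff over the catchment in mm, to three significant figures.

Direct runoff: 0.0, 154.0, 252.0, 554.0, 997.0, 829.0, 690.0, 0.0 m³/s; ΣQ_DR = 3476 m³/s.
V = ΣQ_DR · Δt = 3476 × 7200 s = 2.503 × 10^7 m³.
Over A = 4380 km², depth = V / A = 5.71 mm.

d ≈ 5.71 mm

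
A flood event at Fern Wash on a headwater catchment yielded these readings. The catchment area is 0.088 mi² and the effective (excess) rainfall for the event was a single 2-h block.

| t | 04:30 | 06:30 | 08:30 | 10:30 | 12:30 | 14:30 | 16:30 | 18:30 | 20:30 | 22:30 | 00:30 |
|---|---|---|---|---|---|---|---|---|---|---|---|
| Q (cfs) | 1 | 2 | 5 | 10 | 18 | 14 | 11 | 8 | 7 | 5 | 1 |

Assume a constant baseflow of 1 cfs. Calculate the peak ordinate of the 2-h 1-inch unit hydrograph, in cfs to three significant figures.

U_p ≈ 6.80 cfs

Direct runoff: 0.0, 1.0, 4.0, 9.0, 17.0, 13.0, 10.0, 7.0, 6.0, 4.0, 0.0 cfs; ΣQ_DR = 71.00 cfs, peak = 17.0 cfs.
Runoff depth d = ΣQ_DR·Δt / A = 71.00 × 7200 / (0.088 mi²) = 2.500 in.
The 1-inch UH is the DRH scaled by (1 in)/d, so U_p = 17.0 × 1/2.500 = 6.80 cfs.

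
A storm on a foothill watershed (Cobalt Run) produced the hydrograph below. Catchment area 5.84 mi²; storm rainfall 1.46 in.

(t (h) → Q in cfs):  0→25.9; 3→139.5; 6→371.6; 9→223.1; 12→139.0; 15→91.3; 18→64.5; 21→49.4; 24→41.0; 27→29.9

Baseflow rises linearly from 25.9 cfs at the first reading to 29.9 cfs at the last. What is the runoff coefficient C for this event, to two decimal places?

C ≈ 0.49

ΣQ_DR = 896.2 cfs; V = ΣQ_DR·Δt = 9.679 × 10^6 ft³.
Runoff depth d = V / A = 0.7134 in.
C = d / P = 0.7134 / 1.46 = 0.49.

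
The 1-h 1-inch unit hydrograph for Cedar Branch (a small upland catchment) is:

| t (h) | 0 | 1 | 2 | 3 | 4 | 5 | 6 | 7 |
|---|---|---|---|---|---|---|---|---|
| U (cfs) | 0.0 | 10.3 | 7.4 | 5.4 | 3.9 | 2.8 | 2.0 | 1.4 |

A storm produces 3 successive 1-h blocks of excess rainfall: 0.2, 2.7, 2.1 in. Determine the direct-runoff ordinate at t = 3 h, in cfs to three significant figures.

Q ≈ 42.7 cfs

By discrete convolution, Q_j = Σ (P_i / 1 in) · U_{j−i}.
At t = 3 h (j=3): Q = (0.2/1)·5.4 + (2.7/1)·7.4 + (2.1/1)·10.3 = 42.7 cfs.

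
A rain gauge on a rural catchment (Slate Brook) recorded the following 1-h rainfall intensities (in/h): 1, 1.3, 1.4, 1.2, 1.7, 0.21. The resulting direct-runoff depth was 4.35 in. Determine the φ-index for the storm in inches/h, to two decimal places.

φ ≈ 0.45 in/h

Only the 5 blocks with intensity above φ contribute runoff: 1, 1.3, 1.4, 1.2, 1.7 in/h.
Σ(I−φ)·Δt = d  ⇒  (1+1.3+1.4+1.2+1.7 − 5φ)·1 = 4.35
φ = (6.600 − 4.35/1) / 5 = 0.45 in/h.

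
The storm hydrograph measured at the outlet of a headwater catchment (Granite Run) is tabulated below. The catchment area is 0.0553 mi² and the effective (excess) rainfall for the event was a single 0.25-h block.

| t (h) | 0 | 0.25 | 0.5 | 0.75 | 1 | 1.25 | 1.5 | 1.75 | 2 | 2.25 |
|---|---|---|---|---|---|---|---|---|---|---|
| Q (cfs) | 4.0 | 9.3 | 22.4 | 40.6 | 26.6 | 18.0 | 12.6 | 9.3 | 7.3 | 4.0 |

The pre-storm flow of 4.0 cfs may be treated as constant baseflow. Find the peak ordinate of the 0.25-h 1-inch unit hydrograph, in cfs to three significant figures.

Direct runoff: 0.0, 5.3, 18.4, 36.6, 22.6, 14.0, 8.6, 5.3, 3.3, 0.0 cfs; ΣQ_DR = 114.1 cfs, peak = 36.6 cfs.
Runoff depth d = ΣQ_DR·Δt / A = 114.1 × 900 / (0.0553 mi²) = 0.7993 in.
The 1-inch UH is the DRH scaled by (1 in)/d, so U_p = 36.6 × 1/0.7993 = 45.8 cfs.

U_p ≈ 45.8 cfs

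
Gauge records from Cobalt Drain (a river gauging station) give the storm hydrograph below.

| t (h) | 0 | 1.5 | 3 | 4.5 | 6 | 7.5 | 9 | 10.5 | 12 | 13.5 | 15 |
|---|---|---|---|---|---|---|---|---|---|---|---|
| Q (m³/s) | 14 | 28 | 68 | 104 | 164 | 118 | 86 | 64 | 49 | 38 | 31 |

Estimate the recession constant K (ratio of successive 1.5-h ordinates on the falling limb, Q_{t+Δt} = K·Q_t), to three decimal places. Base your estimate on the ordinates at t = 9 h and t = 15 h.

K ≈ 0.775

Using the recession-limb readings at t = 9 h and t = 15 h: Q falls from 86 to 31 m³/s over 4 intervals.
K = (Q₂/Q₁)^(1/4) = (31/86)^(1/4) = 0.775.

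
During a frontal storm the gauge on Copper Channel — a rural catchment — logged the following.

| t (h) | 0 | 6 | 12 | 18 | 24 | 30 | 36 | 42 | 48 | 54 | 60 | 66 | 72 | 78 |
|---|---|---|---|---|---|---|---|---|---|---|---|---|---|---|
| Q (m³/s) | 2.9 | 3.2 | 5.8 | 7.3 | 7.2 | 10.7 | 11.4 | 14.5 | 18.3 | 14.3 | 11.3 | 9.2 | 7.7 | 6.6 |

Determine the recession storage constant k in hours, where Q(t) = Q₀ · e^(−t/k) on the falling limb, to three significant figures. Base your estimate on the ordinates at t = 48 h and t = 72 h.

On the falling limb, Q drops from 18.3 to 7.7 m³/s between t = 48 h and t = 72 h (Δt = 24 h).
k = −Δt / ln(Q₂/Q₁) = −24 / ln(7.7/18.3) = 27.7 h.

k ≈ 27.7 h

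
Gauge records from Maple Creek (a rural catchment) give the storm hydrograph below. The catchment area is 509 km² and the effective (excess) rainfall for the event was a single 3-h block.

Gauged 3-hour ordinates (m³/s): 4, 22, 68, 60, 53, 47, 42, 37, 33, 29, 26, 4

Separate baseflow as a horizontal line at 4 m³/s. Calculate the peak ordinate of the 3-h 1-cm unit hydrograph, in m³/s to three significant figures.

U_p ≈ 80.0 m³/s

Direct runoff: 0.0, 18.0, 64.0, 56.0, 49.0, 43.0, 38.0, 33.0, 29.0, 25.0, 22.0, 0.0 m³/s; ΣQ_DR = 377.0 m³/s, peak = 64.0 m³/s.
Runoff depth d = ΣQ_DR·Δt / A = 377.0 × 10800 / (509 km²) = 7.999 mm.
The 1-cm UH is the DRH scaled by (10 mm)/d, so U_p = 64.0 × 10/7.999 = 80.0 m³/s.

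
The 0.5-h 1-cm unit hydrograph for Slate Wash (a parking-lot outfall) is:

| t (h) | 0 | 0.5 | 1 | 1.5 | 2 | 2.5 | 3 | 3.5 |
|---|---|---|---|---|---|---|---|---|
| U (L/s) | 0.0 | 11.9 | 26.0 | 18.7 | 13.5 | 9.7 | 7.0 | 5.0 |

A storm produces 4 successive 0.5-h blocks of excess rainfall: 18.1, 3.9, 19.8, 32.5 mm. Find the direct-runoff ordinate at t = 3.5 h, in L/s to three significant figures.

Q ≈ 74.9 L/s

By discrete convolution, Q_j = Σ (P_i / 10 mm) · U_{j−i}.
At t = 3.5 h (j=7): Q = (18.1/10)·5.0 + (3.9/10)·7.0 + (19.8/10)·9.7 + (32.5/10)·13.5 = 74.9 L/s.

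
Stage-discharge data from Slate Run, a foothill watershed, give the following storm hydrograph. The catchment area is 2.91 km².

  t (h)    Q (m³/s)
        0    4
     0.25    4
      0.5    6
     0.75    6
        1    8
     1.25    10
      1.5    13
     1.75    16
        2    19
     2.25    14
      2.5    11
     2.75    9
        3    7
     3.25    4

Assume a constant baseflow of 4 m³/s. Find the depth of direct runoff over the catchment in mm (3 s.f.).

Direct runoff: 0.0, 0.0, 2.0, 2.0, 4.0, 6.0, 9.0, 12.0, 15.0, 10.0, 7.0, 5.0, 3.0, 0.0 m³/s; ΣQ_DR = 75.00 m³/s.
V = ΣQ_DR · Δt = 75.00 × 900 s = 67500 m³.
Over A = 2.91 km², depth = V / A = 23.2 mm.

d ≈ 23.2 mm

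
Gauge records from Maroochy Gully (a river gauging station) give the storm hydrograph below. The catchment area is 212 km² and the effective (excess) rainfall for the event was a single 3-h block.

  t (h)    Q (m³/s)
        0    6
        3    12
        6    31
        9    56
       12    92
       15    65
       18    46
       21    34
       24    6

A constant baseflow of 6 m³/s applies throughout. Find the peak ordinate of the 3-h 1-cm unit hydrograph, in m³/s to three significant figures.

U_p ≈ 57.4 m³/s

Direct runoff: 0.0, 6.0, 25.0, 50.0, 86.0, 59.0, 40.0, 28.0, 0.0 m³/s; ΣQ_DR = 294.0 m³/s, peak = 86.0 m³/s.
Runoff depth d = ΣQ_DR·Δt / A = 294.0 × 10800 / (212 km²) = 14.98 mm.
The 1-cm UH is the DRH scaled by (10 mm)/d, so U_p = 86.0 × 10/14.98 = 57.4 m³/s.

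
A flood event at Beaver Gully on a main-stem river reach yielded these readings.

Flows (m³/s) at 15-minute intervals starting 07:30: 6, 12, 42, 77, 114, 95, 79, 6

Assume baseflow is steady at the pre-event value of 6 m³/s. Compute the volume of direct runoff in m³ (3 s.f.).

V ≈ 3.45 × 10^5 m³

Direct-runoff ordinates (Q − Q_b): 0.0, 6.0, 36.0, 71.0, 108.0, 89.0, 73.0, 0.0 m³/s.
ΣQ_DR = 383.0 m³/s.
With Δt = 0.25 h = 900 s, V = ΣQ_DR · Δt = 383.0 × 900 = 3.45 × 10^5 m³.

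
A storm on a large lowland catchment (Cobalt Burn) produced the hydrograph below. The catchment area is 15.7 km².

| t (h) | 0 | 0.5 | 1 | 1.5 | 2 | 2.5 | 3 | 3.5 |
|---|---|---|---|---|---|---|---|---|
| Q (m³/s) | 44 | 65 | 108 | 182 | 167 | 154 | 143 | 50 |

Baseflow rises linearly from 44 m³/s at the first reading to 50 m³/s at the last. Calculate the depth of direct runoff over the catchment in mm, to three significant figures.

d ≈ 61.6 mm

Direct runoff: 0.00, 20.14, 62.29, 135.43, 119.57, 105.71, 93.86, 0.00 m³/s; ΣQ_DR = 537.0 m³/s.
V = ΣQ_DR · Δt = 537.0 × 1800 s = 9.666 × 10^5 m³.
Over A = 15.7 km², depth = V / A = 61.6 mm.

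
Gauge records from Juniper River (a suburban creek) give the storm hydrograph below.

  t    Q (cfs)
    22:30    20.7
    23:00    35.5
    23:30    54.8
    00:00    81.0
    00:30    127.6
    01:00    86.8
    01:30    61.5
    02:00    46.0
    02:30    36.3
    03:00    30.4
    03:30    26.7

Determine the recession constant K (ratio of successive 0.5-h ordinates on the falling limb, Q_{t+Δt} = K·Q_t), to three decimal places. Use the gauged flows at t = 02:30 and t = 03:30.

K ≈ 0.858

Using the recession-limb readings at t = 02:30 and t = 03:30: Q falls from 36.3 to 26.7 cfs over 2 intervals.
K = (Q₂/Q₁)^(1/2) = (26.7/36.3)^(1/2) = 0.858.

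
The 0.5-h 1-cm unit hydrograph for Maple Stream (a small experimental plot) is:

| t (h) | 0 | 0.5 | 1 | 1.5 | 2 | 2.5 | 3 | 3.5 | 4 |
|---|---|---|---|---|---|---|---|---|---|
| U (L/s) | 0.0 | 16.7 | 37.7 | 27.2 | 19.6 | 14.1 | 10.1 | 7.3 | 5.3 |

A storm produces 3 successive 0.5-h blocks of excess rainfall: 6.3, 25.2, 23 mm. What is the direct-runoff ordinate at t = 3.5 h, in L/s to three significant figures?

By discrete convolution, Q_j = Σ (P_i / 10 mm) · U_{j−i}.
At t = 3.5 h (j=7): Q = (6.3/10)·7.3 + (25.2/10)·10.1 + (23/10)·14.1 = 62.5 L/s.

Q ≈ 62.5 L/s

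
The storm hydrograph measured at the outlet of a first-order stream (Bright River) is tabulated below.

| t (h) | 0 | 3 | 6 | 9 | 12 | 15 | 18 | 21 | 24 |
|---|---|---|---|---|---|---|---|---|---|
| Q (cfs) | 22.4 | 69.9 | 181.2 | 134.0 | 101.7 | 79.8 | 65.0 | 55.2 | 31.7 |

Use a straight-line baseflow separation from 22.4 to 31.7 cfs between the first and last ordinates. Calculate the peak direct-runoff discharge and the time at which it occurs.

Q_p = 156.47 cfs at t = 6 h

Subtracting baseflow gives direct-runoff ordinates: 0.00, 46.34, 156.47, 108.11, 74.65, 51.59, 35.62, 24.66, 0.00 cfs.
The maximum is 156.47 cfs, occurring at the reading for t = 6 h.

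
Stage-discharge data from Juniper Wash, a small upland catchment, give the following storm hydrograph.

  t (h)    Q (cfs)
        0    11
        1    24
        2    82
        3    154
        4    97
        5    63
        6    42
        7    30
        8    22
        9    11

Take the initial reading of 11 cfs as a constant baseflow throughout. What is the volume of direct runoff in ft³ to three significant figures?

Direct-runoff ordinates (Q − Q_b): 0.0, 13.0, 71.0, 143.0, 86.0, 52.0, 31.0, 19.0, 11.0, 0.0 cfs.
ΣQ_DR = 426.0 cfs.
With Δt = 1 h = 3600 s, V = ΣQ_DR · Δt = 426.0 × 3600 = 1.53 × 10^6 ft³.

V ≈ 1.53 × 10^6 ft³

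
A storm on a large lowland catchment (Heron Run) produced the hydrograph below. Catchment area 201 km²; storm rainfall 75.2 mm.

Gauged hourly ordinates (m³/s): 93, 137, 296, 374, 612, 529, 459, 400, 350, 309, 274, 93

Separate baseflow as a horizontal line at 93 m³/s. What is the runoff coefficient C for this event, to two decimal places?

ΣQ_DR = 2810 m³/s; V = ΣQ_DR·Δt = 1.012 × 10^7 m³.
Runoff depth d = V / A = 50.33 mm.
C = d / P = 50.33 / 75.2 = 0.67.

C ≈ 0.67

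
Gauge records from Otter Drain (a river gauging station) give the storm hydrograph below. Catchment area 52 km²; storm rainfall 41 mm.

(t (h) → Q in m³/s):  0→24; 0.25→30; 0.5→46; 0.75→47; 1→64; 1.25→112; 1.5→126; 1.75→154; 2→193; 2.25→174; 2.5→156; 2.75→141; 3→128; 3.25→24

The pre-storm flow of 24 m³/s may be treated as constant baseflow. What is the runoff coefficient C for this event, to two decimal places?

ΣQ_DR = 1083 m³/s; V = ΣQ_DR·Δt = 9.747 × 10^5 m³.
Runoff depth d = V / A = 18.74 mm.
C = d / P = 18.74 / 41 = 0.46.

C ≈ 0.46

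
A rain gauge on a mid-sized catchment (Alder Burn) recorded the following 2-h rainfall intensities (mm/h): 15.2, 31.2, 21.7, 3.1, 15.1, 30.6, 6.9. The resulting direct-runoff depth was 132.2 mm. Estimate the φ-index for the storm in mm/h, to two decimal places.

Only the 5 blocks with intensity above φ contribute runoff: 15.2, 31.2, 21.7, 15.1, 30.6 mm/h.
Σ(I−φ)·Δt = d  ⇒  (15.2+31.2+21.7+15.1+30.6 − 5φ)·2 = 132.2
φ = (113.8 − 132.2/2) / 5 = 9.54 mm/h.

φ ≈ 9.54 mm/h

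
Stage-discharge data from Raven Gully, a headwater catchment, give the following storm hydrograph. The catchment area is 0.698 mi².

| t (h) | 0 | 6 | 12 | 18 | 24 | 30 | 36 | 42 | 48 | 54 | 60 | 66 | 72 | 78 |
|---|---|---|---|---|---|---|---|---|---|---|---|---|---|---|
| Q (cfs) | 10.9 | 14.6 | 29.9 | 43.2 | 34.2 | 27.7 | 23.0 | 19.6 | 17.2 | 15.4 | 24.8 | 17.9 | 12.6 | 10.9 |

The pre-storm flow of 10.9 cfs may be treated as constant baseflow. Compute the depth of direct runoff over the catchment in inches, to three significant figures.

d ≈ 1.99 in

Direct runoff: 0.0, 3.7, 19.0, 32.3, 23.3, 16.8, 12.1, 8.7, 6.3, 4.5, 13.9, 7.0, 1.7, 0.0 cfs; ΣQ_DR = 149.3 cfs.
V = ΣQ_DR · Δt = 149.3 × 21600 s = 3.225 × 10^6 ft³.
Over A = 0.698 mi², depth = V / A = 1.99 in.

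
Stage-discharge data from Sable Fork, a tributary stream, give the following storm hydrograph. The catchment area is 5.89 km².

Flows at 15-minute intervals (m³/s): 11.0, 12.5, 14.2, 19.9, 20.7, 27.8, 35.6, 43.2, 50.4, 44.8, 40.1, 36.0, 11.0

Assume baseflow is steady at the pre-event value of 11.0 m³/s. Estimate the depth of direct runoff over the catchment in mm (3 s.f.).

d ≈ 34.3 mm

Direct runoff: 0.0, 1.5, 3.2, 8.9, 9.7, 16.8, 24.6, 32.2, 39.4, 33.8, 29.1, 25.0, 0.0 m³/s; ΣQ_DR = 224.2 m³/s.
V = ΣQ_DR · Δt = 224.2 × 900 s = 2.018 × 10^5 m³.
Over A = 5.89 km², depth = V / A = 34.3 mm.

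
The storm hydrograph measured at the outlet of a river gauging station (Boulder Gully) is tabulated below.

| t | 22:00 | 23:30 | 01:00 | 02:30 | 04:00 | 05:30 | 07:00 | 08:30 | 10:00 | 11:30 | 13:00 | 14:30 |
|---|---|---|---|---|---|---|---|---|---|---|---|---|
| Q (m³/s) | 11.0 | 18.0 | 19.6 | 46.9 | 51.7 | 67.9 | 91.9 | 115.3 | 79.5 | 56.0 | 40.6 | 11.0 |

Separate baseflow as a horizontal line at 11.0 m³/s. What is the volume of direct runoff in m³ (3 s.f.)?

V ≈ 2.58 × 10^6 m³

Direct-runoff ordinates (Q − Q_b): 0.0, 7.0, 8.6, 35.9, 40.7, 56.9, 80.9, 104.3, 68.5, 45.0, 29.6, 0.0 m³/s.
ΣQ_DR = 477.4 m³/s.
With Δt = 1.5 h = 5400 s, V = ΣQ_DR · Δt = 477.4 × 5400 = 2.58 × 10^6 m³.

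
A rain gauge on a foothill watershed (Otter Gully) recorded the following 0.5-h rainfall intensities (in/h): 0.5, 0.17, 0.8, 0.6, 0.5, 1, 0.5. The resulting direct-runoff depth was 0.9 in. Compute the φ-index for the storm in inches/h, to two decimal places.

Only the 6 blocks with intensity above φ contribute runoff: 0.5, 0.8, 0.6, 0.5, 1, 0.5 in/h.
Σ(I−φ)·Δt = d  ⇒  (0.5+0.8+0.6+0.5+1+0.5 − 6φ)·0.5 = 0.9
φ = (3.900 − 0.9/0.5) / 6 = 0.35 in/h.

φ ≈ 0.35 in/h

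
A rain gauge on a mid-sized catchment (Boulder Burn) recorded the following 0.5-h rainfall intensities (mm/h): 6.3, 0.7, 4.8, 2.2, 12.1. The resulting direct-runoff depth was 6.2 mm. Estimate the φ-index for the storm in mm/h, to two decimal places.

Only the 3 blocks with intensity above φ contribute runoff: 6.3, 4.8, 12.1 mm/h.
Σ(I−φ)·Δt = d  ⇒  (6.3+4.8+12.1 − 3φ)·0.5 = 6.2
φ = (23.20 − 6.2/0.5) / 3 = 3.60 mm/h.

φ ≈ 3.60 mm/h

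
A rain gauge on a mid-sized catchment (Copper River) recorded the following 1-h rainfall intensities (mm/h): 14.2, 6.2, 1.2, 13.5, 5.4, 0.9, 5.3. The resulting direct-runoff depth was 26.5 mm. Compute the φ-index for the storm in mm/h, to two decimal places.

φ ≈ 3.62 mm/h

Only the 5 blocks with intensity above φ contribute runoff: 14.2, 6.2, 13.5, 5.4, 5.3 mm/h.
Σ(I−φ)·Δt = d  ⇒  (14.2+6.2+13.5+5.4+5.3 − 5φ)·1 = 26.5
φ = (44.60 − 26.5/1) / 5 = 3.62 mm/h.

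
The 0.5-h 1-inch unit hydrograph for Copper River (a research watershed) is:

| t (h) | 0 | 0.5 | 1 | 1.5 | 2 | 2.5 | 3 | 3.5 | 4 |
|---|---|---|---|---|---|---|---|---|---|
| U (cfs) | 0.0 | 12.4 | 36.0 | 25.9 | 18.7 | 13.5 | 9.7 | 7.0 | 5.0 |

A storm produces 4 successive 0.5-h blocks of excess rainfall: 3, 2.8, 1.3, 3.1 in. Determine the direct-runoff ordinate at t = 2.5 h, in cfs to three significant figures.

Q ≈ 238 cfs

By discrete convolution, Q_j = Σ (P_i / 1 in) · U_{j−i}.
At t = 2.5 h (j=5): Q = (3/1)·13.5 + (2.8/1)·18.7 + (1.3/1)·25.9 + (3.1/1)·36.0 = 238 cfs.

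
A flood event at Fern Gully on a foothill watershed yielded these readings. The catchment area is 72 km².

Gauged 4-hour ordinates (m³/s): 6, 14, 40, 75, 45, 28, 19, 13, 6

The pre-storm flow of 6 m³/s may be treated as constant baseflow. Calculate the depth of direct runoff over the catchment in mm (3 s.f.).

d ≈ 38.4 mm

Direct runoff: 0.0, 8.0, 34.0, 69.0, 39.0, 22.0, 13.0, 7.0, 0.0 m³/s; ΣQ_DR = 192.0 m³/s.
V = ΣQ_DR · Δt = 192.0 × 14400 s = 2.765 × 10^6 m³.
Over A = 72 km², depth = V / A = 38.4 mm.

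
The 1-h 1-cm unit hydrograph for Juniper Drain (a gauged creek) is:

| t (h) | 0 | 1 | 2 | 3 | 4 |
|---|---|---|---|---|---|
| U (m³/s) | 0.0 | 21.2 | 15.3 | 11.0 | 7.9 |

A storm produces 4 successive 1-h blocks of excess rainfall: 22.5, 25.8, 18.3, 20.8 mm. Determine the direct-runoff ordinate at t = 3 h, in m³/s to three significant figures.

By discrete convolution, Q_j = Σ (P_i / 10 mm) · U_{j−i}.
At t = 3 h (j=3): Q = (22.5/10)·11.0 + (25.8/10)·15.3 + (18.3/10)·21.2 + (20.8/10)·0.0 = 103 m³/s.

Q ≈ 103 m³/s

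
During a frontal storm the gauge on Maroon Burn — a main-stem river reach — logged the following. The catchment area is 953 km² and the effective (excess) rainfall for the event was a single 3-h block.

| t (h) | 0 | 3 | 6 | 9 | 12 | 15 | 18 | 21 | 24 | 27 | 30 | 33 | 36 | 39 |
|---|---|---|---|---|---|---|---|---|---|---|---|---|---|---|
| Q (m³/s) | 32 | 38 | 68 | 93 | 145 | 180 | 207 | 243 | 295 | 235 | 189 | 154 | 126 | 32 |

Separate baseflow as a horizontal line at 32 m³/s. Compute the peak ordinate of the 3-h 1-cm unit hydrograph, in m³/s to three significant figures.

Direct runoff: 0.0, 6.0, 36.0, 61.0, 113.0, 148.0, 175.0, 211.0, 263.0, 203.0, 157.0, 122.0, 94.0, 0.0 m³/s; ΣQ_DR = 1589 m³/s, peak = 263.0 m³/s.
Runoff depth d = ΣQ_DR·Δt / A = 1589 × 10800 / (953 km²) = 18.01 mm.
The 1-cm UH is the DRH scaled by (10 mm)/d, so U_p = 263.0 × 10/18.01 = 146 m³/s.

U_p ≈ 146 m³/s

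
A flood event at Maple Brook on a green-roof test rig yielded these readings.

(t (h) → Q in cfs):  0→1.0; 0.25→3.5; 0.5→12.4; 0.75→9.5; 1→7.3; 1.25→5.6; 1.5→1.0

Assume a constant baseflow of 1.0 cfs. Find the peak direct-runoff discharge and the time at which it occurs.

Subtracting baseflow gives direct-runoff ordinates: 0.0, 2.5, 11.4, 8.5, 6.3, 4.6, 0.0 cfs.
The maximum is 11.4 cfs, occurring at the reading for t = 0.5 h.

Q_p = 11.4 cfs at t = 0.5 h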